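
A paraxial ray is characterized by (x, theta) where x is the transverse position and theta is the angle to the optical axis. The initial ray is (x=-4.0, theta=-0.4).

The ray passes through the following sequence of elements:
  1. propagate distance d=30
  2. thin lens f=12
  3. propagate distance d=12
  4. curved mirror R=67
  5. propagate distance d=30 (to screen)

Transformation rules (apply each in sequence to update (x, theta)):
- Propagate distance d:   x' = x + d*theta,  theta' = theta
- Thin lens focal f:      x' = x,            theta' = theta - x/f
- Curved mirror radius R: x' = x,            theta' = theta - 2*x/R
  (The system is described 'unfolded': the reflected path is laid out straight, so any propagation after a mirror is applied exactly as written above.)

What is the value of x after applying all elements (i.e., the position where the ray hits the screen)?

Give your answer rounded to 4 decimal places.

Answer: 27.4985

Derivation:
Initial: x=-4.0000 theta=-0.4000
After 1 (propagate distance d=30): x=-16.0000 theta=-0.4000
After 2 (thin lens f=12): x=-16.0000 theta=14/15 (≈0.9333)
After 3 (propagate distance d=12): x=-4.8000 theta=14/15 (≈0.9333)
After 4 (curved mirror R=67): x=-4.8000 theta=1082/1005 (≈1.0766)
After 5 (propagate distance d=30 (to screen)): x=9212/335 (≈27.4985) theta=1082/1005 (≈1.0766)
Rounded to 4 decimal places: x = 27.4985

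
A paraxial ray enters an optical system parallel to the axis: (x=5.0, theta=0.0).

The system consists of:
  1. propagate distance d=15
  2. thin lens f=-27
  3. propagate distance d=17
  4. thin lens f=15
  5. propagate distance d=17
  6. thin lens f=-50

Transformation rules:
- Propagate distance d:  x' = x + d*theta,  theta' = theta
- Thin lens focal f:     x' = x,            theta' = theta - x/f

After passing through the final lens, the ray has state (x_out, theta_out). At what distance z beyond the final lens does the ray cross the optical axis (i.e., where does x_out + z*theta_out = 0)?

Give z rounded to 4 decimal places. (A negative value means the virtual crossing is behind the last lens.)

Initial: x=5.0000 theta=0.0000
After 1 (propagate distance d=15): x=5.0000 theta=0.0000
After 2 (thin lens f=-27): x=5.0000 theta=5/27 (≈0.1852)
After 3 (propagate distance d=17): x=220/27 (≈8.1481) theta=5/27 (≈0.1852)
After 4 (thin lens f=15): x=220/27 (≈8.1481) theta=-29/81 (≈-0.3580)
After 5 (propagate distance d=17): x=167/81 (≈2.0617) theta=-29/81 (≈-0.3580)
After 6 (thin lens f=-50): x=167/81 (≈2.0617) theta=-1283/4050 (≈-0.3168)
z_focus = -x_out/theta_out = -(167/81)/(-1283/4050) = 8350/1283 ≈ 6.5082
Rounded to 4 decimal places: z = 6.5082

Answer: 6.5082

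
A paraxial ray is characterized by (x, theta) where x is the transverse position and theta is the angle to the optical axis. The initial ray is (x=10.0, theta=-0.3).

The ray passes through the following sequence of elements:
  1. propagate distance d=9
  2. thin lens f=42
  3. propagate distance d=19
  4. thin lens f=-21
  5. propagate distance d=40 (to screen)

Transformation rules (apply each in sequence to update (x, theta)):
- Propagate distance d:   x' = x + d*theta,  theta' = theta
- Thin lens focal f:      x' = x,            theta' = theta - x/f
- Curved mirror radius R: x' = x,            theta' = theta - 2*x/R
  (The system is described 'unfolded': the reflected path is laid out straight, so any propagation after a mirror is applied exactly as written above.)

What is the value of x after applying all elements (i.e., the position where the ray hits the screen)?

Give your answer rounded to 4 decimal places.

Initial: x=10.0000 theta=-0.3000
After 1 (propagate distance d=9): x=7.3000 theta=-0.3000
After 2 (thin lens f=42): x=7.3000 theta=-199/420 (≈-0.4738)
After 3 (propagate distance d=19): x=-143/84 (≈-1.7024) theta=-199/420 (≈-0.4738)
After 4 (thin lens f=-21): x=-143/84 (≈-1.7024) theta=-2447/4410 (≈-0.5549)
After 5 (propagate distance d=40 (to screen)): x=-42155/1764 (≈-23.8974) theta=-2447/4410 (≈-0.5549)
Rounded to 4 decimal places: x = -23.8974

Answer: -23.8974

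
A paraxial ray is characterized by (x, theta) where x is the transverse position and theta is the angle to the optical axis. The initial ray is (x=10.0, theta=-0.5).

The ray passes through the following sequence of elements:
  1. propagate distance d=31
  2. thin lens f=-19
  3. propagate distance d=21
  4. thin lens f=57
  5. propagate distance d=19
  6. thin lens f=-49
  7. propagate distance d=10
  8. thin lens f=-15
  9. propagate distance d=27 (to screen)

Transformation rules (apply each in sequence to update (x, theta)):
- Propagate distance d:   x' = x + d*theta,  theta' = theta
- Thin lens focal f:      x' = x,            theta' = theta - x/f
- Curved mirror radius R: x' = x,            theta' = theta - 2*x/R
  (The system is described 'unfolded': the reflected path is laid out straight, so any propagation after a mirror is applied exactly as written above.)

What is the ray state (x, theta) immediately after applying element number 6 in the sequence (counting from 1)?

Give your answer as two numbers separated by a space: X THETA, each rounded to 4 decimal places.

Answer: -29.7193 -1.0086

Derivation:
Initial: x=10.0000 theta=-0.5000
After 1 (propagate distance d=31): x=-5.5000 theta=-0.5000
After 2 (thin lens f=-19): x=-5.5000 theta=-15/19 (≈-0.7895)
After 3 (propagate distance d=21): x=-839/38 (≈-22.0789) theta=-15/19 (≈-0.7895)
After 4 (thin lens f=57): x=-839/38 (≈-22.0789) theta=-871/2166 (≈-0.4021)
After 5 (propagate distance d=19): x=-1694/57 (≈-29.7193) theta=-871/2166 (≈-0.4021)
After 6 (thin lens f=-49): x=-1694/57 (≈-29.7193) theta=-15293/15162 (≈-1.0086)
Rounded to 4 decimal places: x = -29.7193, theta = -1.0086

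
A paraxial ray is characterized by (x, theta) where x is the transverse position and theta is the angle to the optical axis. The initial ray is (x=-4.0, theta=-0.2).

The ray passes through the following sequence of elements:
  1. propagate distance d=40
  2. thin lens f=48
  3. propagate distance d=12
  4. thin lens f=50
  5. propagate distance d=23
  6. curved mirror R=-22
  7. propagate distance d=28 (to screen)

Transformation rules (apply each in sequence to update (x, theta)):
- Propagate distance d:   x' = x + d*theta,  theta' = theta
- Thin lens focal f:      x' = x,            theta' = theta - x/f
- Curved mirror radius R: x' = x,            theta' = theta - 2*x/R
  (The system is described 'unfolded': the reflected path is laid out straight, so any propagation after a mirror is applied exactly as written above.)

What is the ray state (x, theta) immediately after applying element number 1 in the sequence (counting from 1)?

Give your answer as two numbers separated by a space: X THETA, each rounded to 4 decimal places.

Initial: x=-4.0000 theta=-0.2000
After 1 (propagate distance d=40): x=-12.0000 theta=-0.2000
Rounded to 4 decimal places: x = -12.0000, theta = -0.2000

Answer: -12.0000 -0.2000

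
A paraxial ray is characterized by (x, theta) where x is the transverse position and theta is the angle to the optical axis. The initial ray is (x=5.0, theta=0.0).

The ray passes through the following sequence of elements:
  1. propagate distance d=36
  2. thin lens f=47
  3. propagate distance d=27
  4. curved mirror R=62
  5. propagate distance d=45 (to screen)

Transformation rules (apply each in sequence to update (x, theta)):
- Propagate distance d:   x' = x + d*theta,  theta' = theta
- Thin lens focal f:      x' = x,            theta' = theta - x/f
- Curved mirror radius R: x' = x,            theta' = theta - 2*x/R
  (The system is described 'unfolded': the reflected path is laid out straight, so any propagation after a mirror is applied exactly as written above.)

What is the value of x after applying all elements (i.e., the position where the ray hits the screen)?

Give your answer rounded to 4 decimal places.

Initial: x=5.0000 theta=0.0000
After 1 (propagate distance d=36): x=5.0000 theta=0.0000
After 2 (thin lens f=47): x=5.0000 theta=-5/47 (≈-0.1064)
After 3 (propagate distance d=27): x=100/47 (≈2.1277) theta=-5/47 (≈-0.1064)
After 4 (curved mirror R=62): x=100/47 (≈2.1277) theta=-255/1457 (≈-0.1750)
After 5 (propagate distance d=45 (to screen)): x=-8375/1457 (≈-5.7481) theta=-255/1457 (≈-0.1750)
Rounded to 4 decimal places: x = -5.7481

Answer: -5.7481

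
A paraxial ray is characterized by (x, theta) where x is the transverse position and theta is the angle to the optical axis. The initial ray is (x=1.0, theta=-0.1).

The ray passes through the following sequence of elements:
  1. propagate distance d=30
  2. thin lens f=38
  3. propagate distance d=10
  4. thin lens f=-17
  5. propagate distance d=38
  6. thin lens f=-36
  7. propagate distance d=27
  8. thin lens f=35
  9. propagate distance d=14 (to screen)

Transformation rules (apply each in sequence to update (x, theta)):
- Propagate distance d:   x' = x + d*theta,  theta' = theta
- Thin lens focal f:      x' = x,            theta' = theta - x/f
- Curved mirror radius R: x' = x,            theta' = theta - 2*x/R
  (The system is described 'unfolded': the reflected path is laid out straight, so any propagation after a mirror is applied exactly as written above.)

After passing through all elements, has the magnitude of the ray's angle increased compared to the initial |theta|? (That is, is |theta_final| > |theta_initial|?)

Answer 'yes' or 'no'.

Answer: yes

Derivation:
Initial: x=1.0000 theta=-0.1000
After 1 (propagate distance d=30): x=-2.0000 theta=-0.1000
After 2 (thin lens f=38): x=-2.0000 theta=-9/190 (≈-0.0474)
After 3 (propagate distance d=10): x=-47/19 (≈-2.4737) theta=-9/190 (≈-0.0474)
After 4 (thin lens f=-17): x=-47/19 (≈-2.4737) theta=-623/3230 (≈-0.1929)
After 5 (propagate distance d=38): x=-15832/1615 (≈-9.8031) theta=-623/3230 (≈-0.1929)
After 6 (thin lens f=-36): x=-15832/1615 (≈-9.8031) theta=-13523/29070 (≈-0.4652)
After 7 (propagate distance d=27): x=-4249/190 (≈-22.3632) theta=-13523/29070 (≈-0.4652)
After 8 (thin lens f=35): x=-4249/190 (≈-22.3632) theta=12628/72675 (≈0.1738)
After 9 (propagate distance d=14 (to screen)): x=-2896901/145350 (≈-19.9305) theta=12628/72675 (≈0.1738)
|theta_initial|=0.1000 |theta_final|=12628/72675 (≈0.1738) -> increased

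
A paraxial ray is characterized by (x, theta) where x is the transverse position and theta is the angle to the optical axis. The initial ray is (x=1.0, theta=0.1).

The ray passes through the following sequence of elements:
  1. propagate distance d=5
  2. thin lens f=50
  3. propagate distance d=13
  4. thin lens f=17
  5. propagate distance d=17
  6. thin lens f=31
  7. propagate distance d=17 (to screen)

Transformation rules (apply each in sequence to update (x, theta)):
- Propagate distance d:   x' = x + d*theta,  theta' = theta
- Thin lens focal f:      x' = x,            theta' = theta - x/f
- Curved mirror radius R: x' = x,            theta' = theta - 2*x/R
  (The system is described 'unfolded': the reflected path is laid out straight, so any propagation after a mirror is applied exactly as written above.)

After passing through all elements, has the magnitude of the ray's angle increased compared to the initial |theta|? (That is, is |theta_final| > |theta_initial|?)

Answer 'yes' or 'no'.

Initial: x=1.0000 theta=0.1000
After 1 (propagate distance d=5): x=1.5000 theta=0.1000
After 2 (thin lens f=50): x=1.5000 theta=0.0700
After 3 (propagate distance d=13): x=2.4100 theta=0.0700
After 4 (thin lens f=17): x=2.4100 theta=-61/850 (≈-0.0718)
After 5 (propagate distance d=17): x=1.1900 theta=-61/850 (≈-0.0718)
After 6 (thin lens f=31): x=1.1900 theta=-1161/10540 (≈-0.1102)
After 7 (propagate distance d=17 (to screen)): x=-529/775 (≈-0.6826) theta=-1161/10540 (≈-0.1102)
|theta_initial|=0.1000 |theta_final|=1161/10540 (≈0.1102) -> increased

Answer: yes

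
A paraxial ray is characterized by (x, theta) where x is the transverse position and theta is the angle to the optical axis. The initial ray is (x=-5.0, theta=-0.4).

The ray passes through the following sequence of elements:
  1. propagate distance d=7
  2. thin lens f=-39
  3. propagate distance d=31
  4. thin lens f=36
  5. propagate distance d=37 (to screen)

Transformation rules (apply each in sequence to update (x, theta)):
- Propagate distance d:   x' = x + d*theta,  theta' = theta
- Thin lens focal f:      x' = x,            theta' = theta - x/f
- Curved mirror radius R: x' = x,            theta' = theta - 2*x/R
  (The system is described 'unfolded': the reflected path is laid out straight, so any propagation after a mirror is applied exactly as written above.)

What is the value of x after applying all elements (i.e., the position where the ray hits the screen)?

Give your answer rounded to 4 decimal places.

Initial: x=-5.0000 theta=-0.4000
After 1 (propagate distance d=7): x=-7.8000 theta=-0.4000
After 2 (thin lens f=-39): x=-7.8000 theta=-0.6000
After 3 (propagate distance d=31): x=-26.4000 theta=-0.6000
After 4 (thin lens f=36): x=-26.4000 theta=2/15 (≈0.1333)
After 5 (propagate distance d=37 (to screen)): x=-322/15 (≈-21.4667) theta=2/15 (≈0.1333)
Rounded to 4 decimal places: x = -21.4667

Answer: -21.4667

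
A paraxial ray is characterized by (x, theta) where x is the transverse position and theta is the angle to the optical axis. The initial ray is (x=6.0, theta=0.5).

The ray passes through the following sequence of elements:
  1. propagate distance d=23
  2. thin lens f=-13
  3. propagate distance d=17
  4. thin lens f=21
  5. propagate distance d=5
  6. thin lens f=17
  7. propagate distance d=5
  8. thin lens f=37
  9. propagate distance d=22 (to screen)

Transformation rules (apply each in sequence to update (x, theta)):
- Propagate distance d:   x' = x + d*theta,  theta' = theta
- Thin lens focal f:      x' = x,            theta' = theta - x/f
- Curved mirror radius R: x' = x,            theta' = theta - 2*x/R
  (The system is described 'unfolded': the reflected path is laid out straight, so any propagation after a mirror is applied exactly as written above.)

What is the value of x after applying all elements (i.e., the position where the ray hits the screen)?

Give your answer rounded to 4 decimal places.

Initial: x=6.0000 theta=0.5000
After 1 (propagate distance d=23): x=17.5000 theta=0.5000
After 2 (thin lens f=-13): x=17.5000 theta=24/13 (≈1.8462)
After 3 (propagate distance d=17): x=1271/26 (≈48.8846) theta=24/13 (≈1.8462)
After 4 (thin lens f=21): x=1271/26 (≈48.8846) theta=-263/546 (≈-0.4817)
After 5 (propagate distance d=5): x=976/21 (≈46.4762) theta=-263/546 (≈-0.4817)
After 6 (thin lens f=17): x=976/21 (≈46.4762) theta=-9949/3094 (≈-3.2156)
After 7 (propagate distance d=5): x=282157/9282 (≈30.3983) theta=-9949/3094 (≈-3.2156)
After 8 (thin lens f=37): x=282157/9282 (≈30.3983) theta=-693248/171717 (≈-4.0372)
After 9 (propagate distance d=22 (to screen)): x=-6687701/114478 (≈-58.4191) theta=-693248/171717 (≈-4.0372)
Rounded to 4 decimal places: x = -58.4191

Answer: -58.4191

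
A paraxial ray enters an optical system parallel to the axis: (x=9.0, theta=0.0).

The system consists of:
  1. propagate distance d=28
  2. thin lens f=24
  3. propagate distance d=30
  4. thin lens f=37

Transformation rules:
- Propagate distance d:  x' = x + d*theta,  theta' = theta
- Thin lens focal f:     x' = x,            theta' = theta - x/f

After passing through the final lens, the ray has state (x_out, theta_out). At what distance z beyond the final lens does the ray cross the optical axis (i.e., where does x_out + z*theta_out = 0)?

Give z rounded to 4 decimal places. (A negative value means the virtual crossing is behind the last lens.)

Initial: x=9.0000 theta=0.0000
After 1 (propagate distance d=28): x=9.0000 theta=0.0000
After 2 (thin lens f=24): x=9.0000 theta=-0.3750
After 3 (propagate distance d=30): x=-2.2500 theta=-0.3750
After 4 (thin lens f=37): x=-2.2500 theta=-93/296 (≈-0.3142)
z_focus = -x_out/theta_out = -(-2.2500)/(-93/296) = -222/31 ≈ -7.1613
Rounded to 4 decimal places: z = -7.1613

Answer: -7.1613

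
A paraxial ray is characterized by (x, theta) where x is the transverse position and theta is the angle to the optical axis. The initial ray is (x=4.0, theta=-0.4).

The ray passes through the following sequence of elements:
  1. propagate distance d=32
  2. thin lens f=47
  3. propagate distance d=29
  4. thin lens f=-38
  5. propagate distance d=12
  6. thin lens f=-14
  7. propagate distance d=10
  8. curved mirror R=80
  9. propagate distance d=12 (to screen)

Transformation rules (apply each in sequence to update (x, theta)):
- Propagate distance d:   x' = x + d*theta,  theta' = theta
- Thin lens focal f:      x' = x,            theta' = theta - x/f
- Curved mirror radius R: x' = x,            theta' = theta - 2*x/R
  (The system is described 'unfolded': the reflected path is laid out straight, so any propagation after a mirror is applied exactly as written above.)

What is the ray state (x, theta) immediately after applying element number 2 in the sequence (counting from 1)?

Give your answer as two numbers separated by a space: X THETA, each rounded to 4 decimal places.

Answer: -8.8000 -0.2128

Derivation:
Initial: x=4.0000 theta=-0.4000
After 1 (propagate distance d=32): x=-8.8000 theta=-0.4000
After 2 (thin lens f=47): x=-8.8000 theta=-10/47 (≈-0.2128)
Rounded to 4 decimal places: x = -8.8000, theta = -0.2128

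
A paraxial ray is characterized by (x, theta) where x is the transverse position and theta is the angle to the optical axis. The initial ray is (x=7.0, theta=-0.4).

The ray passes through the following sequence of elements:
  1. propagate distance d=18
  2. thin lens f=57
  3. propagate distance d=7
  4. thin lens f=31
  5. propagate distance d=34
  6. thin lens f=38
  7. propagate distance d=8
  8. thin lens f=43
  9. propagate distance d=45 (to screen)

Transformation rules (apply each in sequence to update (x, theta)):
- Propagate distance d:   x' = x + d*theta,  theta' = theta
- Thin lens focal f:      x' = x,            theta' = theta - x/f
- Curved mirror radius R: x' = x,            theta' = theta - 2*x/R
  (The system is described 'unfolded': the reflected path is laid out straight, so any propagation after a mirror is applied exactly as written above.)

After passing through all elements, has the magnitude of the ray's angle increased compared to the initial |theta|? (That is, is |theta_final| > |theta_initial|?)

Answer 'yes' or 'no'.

Initial: x=7.0000 theta=-0.4000
After 1 (propagate distance d=18): x=-0.2000 theta=-0.4000
After 2 (thin lens f=57): x=-0.2000 theta=-113/285 (≈-0.3965)
After 3 (propagate distance d=7): x=-848/285 (≈-2.9754) theta=-113/285 (≈-0.3965)
After 4 (thin lens f=31): x=-848/285 (≈-2.9754) theta=-177/589 (≈-0.3005)
After 5 (propagate distance d=34): x=-116558/8835 (≈-13.1928) theta=-177/589 (≈-0.3005)
After 6 (thin lens f=38): x=-116558/8835 (≈-13.1928) theta=7834/167865 (≈0.0467)
After 7 (propagate distance d=8): x=-143462/11191 (≈-12.8194) theta=7834/167865 (≈0.0467)
After 8 (thin lens f=43): x=-143462/11191 (≈-12.8194) theta=2488792/7218195 (≈0.3448)
After 9 (propagate distance d=45 (to screen)): x=68290/25327 (≈2.6963) theta=2488792/7218195 (≈0.3448)
|theta_initial|=0.4000 |theta_final|=2488792/7218195 (≈0.3448) -> not increased

Answer: no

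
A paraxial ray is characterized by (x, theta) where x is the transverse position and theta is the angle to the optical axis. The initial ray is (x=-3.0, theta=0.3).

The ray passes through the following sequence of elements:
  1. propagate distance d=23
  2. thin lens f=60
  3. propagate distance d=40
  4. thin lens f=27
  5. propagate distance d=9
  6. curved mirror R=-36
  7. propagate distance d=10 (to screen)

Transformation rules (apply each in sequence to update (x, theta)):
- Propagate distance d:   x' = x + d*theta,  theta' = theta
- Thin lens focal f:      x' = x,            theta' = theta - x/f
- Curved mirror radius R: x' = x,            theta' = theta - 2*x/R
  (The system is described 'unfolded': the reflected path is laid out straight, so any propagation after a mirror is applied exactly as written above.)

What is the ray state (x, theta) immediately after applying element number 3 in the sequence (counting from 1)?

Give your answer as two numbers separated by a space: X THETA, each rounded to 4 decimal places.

Initial: x=-3.0000 theta=0.3000
After 1 (propagate distance d=23): x=3.9000 theta=0.3000
After 2 (thin lens f=60): x=3.9000 theta=0.2350
After 3 (propagate distance d=40): x=13.3000 theta=0.2350
Rounded to 4 decimal places: x = 13.3000, theta = 0.2350

Answer: 13.3000 0.2350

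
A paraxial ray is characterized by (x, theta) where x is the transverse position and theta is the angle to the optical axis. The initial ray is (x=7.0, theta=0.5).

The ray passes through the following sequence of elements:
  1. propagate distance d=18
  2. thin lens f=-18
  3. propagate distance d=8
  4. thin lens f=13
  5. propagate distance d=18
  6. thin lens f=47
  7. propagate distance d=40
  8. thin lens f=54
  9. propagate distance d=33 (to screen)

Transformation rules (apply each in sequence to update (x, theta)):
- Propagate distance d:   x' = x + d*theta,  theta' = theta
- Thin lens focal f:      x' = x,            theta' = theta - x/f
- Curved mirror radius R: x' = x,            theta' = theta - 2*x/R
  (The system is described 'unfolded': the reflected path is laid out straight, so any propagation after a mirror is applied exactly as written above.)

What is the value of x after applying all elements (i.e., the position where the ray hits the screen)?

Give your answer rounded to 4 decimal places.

Initial: x=7.0000 theta=0.5000
After 1 (propagate distance d=18): x=16.0000 theta=0.5000
After 2 (thin lens f=-18): x=16.0000 theta=25/18 (≈1.3889)
After 3 (propagate distance d=8): x=244/9 (≈27.1111) theta=25/18 (≈1.3889)
After 4 (thin lens f=13): x=244/9 (≈27.1111) theta=-163/234 (≈-0.6966)
After 5 (propagate distance d=18): x=1705/117 (≈14.5726) theta=-163/234 (≈-0.6966)
After 6 (thin lens f=47): x=1705/117 (≈14.5726) theta=-11071/10998 (≈-1.0066)
After 7 (propagate distance d=40): x=-47095/1833 (≈-25.6929) theta=-11071/10998 (≈-1.0066)
After 8 (thin lens f=54): x=-47095/1833 (≈-25.6929) theta=-26272/49491 (≈-0.5308)
After 9 (propagate distance d=33 (to screen)): x=-712847/16497 (≈-43.2107) theta=-26272/49491 (≈-0.5308)
Rounded to 4 decimal places: x = -43.2107

Answer: -43.2107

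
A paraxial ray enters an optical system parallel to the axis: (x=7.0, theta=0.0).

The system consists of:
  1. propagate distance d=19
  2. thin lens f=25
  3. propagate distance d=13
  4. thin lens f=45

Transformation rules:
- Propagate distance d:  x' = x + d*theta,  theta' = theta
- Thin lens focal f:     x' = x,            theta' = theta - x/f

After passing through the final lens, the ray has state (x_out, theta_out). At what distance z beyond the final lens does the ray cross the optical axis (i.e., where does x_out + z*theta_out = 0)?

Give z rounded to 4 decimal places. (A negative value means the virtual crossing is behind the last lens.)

Answer: 9.4737

Derivation:
Initial: x=7.0000 theta=0.0000
After 1 (propagate distance d=19): x=7.0000 theta=0.0000
After 2 (thin lens f=25): x=7.0000 theta=-0.2800
After 3 (propagate distance d=13): x=3.3600 theta=-0.2800
After 4 (thin lens f=45): x=3.3600 theta=-133/375 (≈-0.3547)
z_focus = -x_out/theta_out = -(3.3600)/(-133/375) = 180/19 ≈ 9.4737
Rounded to 4 decimal places: z = 9.4737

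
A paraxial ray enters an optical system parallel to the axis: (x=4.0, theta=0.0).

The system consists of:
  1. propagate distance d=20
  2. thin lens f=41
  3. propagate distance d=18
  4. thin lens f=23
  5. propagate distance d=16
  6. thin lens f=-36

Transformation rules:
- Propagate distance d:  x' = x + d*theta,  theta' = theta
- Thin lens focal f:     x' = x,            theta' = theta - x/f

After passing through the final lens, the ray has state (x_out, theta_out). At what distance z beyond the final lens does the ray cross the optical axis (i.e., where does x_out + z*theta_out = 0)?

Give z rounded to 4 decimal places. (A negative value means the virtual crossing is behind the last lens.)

Initial: x=4.0000 theta=0.0000
After 1 (propagate distance d=20): x=4.0000 theta=0.0000
After 2 (thin lens f=41): x=4.0000 theta=-4/41 (≈-0.0976)
After 3 (propagate distance d=18): x=92/41 (≈2.2439) theta=-4/41 (≈-0.0976)
After 4 (thin lens f=23): x=92/41 (≈2.2439) theta=-8/41 (≈-0.1951)
After 5 (propagate distance d=16): x=-36/41 (≈-0.8780) theta=-8/41 (≈-0.1951)
After 6 (thin lens f=-36): x=-36/41 (≈-0.8780) theta=-9/41 (≈-0.2195)
z_focus = -x_out/theta_out = -(-36/41)/(-9/41) = -4.0000
Rounded to 4 decimal places: z = -4.0000

Answer: -4.0000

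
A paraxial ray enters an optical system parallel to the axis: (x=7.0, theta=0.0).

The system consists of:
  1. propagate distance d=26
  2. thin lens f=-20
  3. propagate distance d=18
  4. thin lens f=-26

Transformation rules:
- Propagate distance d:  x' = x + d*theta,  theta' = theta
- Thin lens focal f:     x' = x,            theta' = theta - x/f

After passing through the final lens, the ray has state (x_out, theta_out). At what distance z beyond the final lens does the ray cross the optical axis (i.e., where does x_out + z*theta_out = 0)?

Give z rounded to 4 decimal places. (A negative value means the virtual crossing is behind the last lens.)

Initial: x=7.0000 theta=0.0000
After 1 (propagate distance d=26): x=7.0000 theta=0.0000
After 2 (thin lens f=-20): x=7.0000 theta=0.3500
After 3 (propagate distance d=18): x=13.3000 theta=0.3500
After 4 (thin lens f=-26): x=13.3000 theta=56/65 (≈0.8615)
z_focus = -x_out/theta_out = -(13.3000)/(56/65) = -15.4375
Rounded to 4 decimal places: z = -15.4375

Answer: -15.4375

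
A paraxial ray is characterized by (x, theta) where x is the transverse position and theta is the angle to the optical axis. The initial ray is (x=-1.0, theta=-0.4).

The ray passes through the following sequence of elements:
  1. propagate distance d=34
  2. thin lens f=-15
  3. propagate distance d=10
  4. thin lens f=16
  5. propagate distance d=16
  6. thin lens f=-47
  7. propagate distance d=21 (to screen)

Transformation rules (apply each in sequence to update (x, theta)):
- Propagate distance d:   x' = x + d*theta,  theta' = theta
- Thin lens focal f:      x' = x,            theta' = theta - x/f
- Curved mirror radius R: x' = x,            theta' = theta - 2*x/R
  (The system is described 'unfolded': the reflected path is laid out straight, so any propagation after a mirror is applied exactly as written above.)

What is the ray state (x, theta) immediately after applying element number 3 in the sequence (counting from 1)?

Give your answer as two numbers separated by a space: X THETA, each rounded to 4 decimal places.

Initial: x=-1.0000 theta=-0.4000
After 1 (propagate distance d=34): x=-14.6000 theta=-0.4000
After 2 (thin lens f=-15): x=-14.6000 theta=-103/75 (≈-1.3733)
After 3 (propagate distance d=10): x=-85/3 (≈-28.3333) theta=-103/75 (≈-1.3733)
Rounded to 4 decimal places: x = -28.3333, theta = -1.3733

Answer: -28.3333 -1.3733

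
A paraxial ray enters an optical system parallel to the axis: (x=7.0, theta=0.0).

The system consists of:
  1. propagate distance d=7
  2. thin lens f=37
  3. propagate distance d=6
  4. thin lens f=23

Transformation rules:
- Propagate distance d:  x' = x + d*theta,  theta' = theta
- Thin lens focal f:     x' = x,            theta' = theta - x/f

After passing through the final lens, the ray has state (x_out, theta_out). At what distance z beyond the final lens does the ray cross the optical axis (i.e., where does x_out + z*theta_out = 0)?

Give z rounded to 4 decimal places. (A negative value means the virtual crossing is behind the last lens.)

Initial: x=7.0000 theta=0.0000
After 1 (propagate distance d=7): x=7.0000 theta=0.0000
After 2 (thin lens f=37): x=7.0000 theta=-7/37 (≈-0.1892)
After 3 (propagate distance d=6): x=217/37 (≈5.8649) theta=-7/37 (≈-0.1892)
After 4 (thin lens f=23): x=217/37 (≈5.8649) theta=-378/851 (≈-0.4442)
z_focus = -x_out/theta_out = -(217/37)/(-378/851) = 713/54 ≈ 13.2037
Rounded to 4 decimal places: z = 13.2037

Answer: 13.2037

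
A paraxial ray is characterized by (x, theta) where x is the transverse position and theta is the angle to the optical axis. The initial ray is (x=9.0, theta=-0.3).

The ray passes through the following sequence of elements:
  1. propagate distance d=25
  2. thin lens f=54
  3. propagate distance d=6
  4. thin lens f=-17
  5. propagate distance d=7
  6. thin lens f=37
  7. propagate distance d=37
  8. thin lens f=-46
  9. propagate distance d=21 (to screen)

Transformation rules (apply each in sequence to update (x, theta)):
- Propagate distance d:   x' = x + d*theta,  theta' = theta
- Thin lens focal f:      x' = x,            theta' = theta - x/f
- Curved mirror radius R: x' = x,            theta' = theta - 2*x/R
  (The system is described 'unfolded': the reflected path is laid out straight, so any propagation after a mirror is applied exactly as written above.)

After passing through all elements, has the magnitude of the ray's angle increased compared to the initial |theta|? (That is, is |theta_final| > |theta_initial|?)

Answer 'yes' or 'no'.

Answer: yes

Derivation:
Initial: x=9.0000 theta=-0.3000
After 1 (propagate distance d=25): x=1.5000 theta=-0.3000
After 2 (thin lens f=54): x=1.5000 theta=-59/180 (≈-0.3278)
After 3 (propagate distance d=6): x=-7/15 (≈-0.4667) theta=-59/180 (≈-0.3278)
After 4 (thin lens f=-17): x=-7/15 (≈-0.4667) theta=-1087/3060 (≈-0.3552)
After 5 (propagate distance d=7): x=-9037/3060 (≈-2.9533) theta=-1087/3060 (≈-0.3552)
After 6 (thin lens f=37): x=-9037/3060 (≈-2.9533) theta=-5197/18870 (≈-0.2754)
After 7 (propagate distance d=37): x=-40219/3060 (≈-13.1435) theta=-5197/18870 (≈-0.2754)
After 8 (thin lens f=-46): x=-40219/3060 (≈-13.1435) theta=-584495/1041624 (≈-0.5611)
After 9 (propagate distance d=21 (to screen)): x=-129824713/5208120 (≈-24.9274) theta=-584495/1041624 (≈-0.5611)
|theta_initial|=0.3000 |theta_final|=584495/1041624 (≈0.5611) -> increased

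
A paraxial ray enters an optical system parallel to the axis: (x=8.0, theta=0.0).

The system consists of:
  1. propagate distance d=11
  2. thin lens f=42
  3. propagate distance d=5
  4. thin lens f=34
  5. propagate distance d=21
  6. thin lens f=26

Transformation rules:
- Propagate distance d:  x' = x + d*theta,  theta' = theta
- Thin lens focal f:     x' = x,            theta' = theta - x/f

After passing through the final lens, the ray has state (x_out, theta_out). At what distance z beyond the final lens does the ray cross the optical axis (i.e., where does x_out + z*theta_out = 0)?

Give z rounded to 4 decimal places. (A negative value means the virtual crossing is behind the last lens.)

Initial: x=8.0000 theta=0.0000
After 1 (propagate distance d=11): x=8.0000 theta=0.0000
After 2 (thin lens f=42): x=8.0000 theta=-4/21 (≈-0.1905)
After 3 (propagate distance d=5): x=148/21 (≈7.0476) theta=-4/21 (≈-0.1905)
After 4 (thin lens f=34): x=148/21 (≈7.0476) theta=-142/357 (≈-0.3978)
After 5 (propagate distance d=21): x=-466/357 (≈-1.3053) theta=-142/357 (≈-0.3978)
After 6 (thin lens f=26): x=-466/357 (≈-1.3053) theta=-1613/4641 (≈-0.3476)
z_focus = -x_out/theta_out = -(-466/357)/(-1613/4641) = -6058/1613 ≈ -3.7557
Rounded to 4 decimal places: z = -3.7557

Answer: -3.7557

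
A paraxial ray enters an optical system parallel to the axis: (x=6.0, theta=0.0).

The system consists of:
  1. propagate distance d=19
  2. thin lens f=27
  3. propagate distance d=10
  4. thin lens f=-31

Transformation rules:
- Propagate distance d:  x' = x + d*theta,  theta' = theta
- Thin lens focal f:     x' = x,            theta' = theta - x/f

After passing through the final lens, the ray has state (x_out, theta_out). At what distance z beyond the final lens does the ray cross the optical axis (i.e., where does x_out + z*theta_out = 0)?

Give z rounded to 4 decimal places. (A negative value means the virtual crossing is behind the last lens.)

Answer: 37.6429

Derivation:
Initial: x=6.0000 theta=0.0000
After 1 (propagate distance d=19): x=6.0000 theta=0.0000
After 2 (thin lens f=27): x=6.0000 theta=-2/9 (≈-0.2222)
After 3 (propagate distance d=10): x=34/9 (≈3.7778) theta=-2/9 (≈-0.2222)
After 4 (thin lens f=-31): x=34/9 (≈3.7778) theta=-28/279 (≈-0.1004)
z_focus = -x_out/theta_out = -(34/9)/(-28/279) = 527/14 ≈ 37.6429
Rounded to 4 decimal places: z = 37.6429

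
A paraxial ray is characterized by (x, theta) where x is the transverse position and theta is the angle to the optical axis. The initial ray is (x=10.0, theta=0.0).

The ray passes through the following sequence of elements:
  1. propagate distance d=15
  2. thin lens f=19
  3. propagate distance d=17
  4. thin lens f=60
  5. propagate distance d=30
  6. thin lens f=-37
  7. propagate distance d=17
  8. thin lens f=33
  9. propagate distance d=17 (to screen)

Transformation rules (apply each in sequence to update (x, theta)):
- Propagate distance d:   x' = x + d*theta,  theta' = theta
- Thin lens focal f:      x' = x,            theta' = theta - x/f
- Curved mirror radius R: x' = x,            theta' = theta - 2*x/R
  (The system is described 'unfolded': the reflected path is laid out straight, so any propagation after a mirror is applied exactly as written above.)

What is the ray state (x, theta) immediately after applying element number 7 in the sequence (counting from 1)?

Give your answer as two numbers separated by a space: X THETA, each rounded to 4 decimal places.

Initial: x=10.0000 theta=0.0000
After 1 (propagate distance d=15): x=10.0000 theta=0.0000
After 2 (thin lens f=19): x=10.0000 theta=-10/19 (≈-0.5263)
After 3 (propagate distance d=17): x=20/19 (≈1.0526) theta=-10/19 (≈-0.5263)
After 4 (thin lens f=60): x=20/19 (≈1.0526) theta=-31/57 (≈-0.5439)
After 5 (propagate distance d=30): x=-290/19 (≈-15.2632) theta=-31/57 (≈-0.5439)
After 6 (thin lens f=-37): x=-290/19 (≈-15.2632) theta=-2017/2109 (≈-0.9564)
After 7 (propagate distance d=17): x=-66479/2109 (≈-31.5216) theta=-2017/2109 (≈-0.9564)
Rounded to 4 decimal places: x = -31.5216, theta = -0.9564

Answer: -31.5216 -0.9564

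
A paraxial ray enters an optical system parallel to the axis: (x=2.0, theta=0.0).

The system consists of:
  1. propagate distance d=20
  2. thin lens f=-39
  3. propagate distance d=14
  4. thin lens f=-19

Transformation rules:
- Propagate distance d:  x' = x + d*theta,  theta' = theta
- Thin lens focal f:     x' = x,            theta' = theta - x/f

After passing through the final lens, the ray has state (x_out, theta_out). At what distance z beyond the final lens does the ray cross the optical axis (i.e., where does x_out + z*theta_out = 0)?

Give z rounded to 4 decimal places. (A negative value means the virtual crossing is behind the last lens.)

Initial: x=2.0000 theta=0.0000
After 1 (propagate distance d=20): x=2.0000 theta=0.0000
After 2 (thin lens f=-39): x=2.0000 theta=2/39 (≈0.0513)
After 3 (propagate distance d=14): x=106/39 (≈2.7179) theta=2/39 (≈0.0513)
After 4 (thin lens f=-19): x=106/39 (≈2.7179) theta=48/247 (≈0.1943)
z_focus = -x_out/theta_out = -(106/39)/(48/247) = -1007/72 ≈ -13.9861
Rounded to 4 decimal places: z = -13.9861

Answer: -13.9861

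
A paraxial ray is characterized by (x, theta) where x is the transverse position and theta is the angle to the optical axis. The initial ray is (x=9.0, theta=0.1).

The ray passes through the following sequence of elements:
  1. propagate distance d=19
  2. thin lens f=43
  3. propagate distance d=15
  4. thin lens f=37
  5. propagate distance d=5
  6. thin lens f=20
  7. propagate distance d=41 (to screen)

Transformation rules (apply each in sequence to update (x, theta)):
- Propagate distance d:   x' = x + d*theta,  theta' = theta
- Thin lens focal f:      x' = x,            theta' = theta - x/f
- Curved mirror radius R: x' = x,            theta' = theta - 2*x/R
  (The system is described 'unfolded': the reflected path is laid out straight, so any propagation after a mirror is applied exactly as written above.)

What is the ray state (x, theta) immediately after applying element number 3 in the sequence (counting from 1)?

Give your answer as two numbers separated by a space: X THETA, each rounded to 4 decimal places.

Initial: x=9.0000 theta=0.1000
After 1 (propagate distance d=19): x=10.9000 theta=0.1000
After 2 (thin lens f=43): x=10.9000 theta=-33/215 (≈-0.1535)
After 3 (propagate distance d=15): x=3697/430 (≈8.5977) theta=-33/215 (≈-0.1535)
Rounded to 4 decimal places: x = 8.5977, theta = -0.1535

Answer: 8.5977 -0.1535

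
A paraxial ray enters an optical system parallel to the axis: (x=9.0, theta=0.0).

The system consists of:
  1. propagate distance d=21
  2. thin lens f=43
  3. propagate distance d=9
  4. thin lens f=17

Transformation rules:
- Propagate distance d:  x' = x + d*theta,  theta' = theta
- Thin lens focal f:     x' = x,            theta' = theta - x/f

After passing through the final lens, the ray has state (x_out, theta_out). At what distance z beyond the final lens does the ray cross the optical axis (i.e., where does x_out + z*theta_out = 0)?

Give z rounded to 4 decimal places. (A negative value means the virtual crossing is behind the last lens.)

Initial: x=9.0000 theta=0.0000
After 1 (propagate distance d=21): x=9.0000 theta=0.0000
After 2 (thin lens f=43): x=9.0000 theta=-9/43 (≈-0.2093)
After 3 (propagate distance d=9): x=306/43 (≈7.1163) theta=-9/43 (≈-0.2093)
After 4 (thin lens f=17): x=306/43 (≈7.1163) theta=-27/43 (≈-0.6279)
z_focus = -x_out/theta_out = -(306/43)/(-27/43) = 34/3 ≈ 11.3333
Rounded to 4 decimal places: z = 11.3333

Answer: 11.3333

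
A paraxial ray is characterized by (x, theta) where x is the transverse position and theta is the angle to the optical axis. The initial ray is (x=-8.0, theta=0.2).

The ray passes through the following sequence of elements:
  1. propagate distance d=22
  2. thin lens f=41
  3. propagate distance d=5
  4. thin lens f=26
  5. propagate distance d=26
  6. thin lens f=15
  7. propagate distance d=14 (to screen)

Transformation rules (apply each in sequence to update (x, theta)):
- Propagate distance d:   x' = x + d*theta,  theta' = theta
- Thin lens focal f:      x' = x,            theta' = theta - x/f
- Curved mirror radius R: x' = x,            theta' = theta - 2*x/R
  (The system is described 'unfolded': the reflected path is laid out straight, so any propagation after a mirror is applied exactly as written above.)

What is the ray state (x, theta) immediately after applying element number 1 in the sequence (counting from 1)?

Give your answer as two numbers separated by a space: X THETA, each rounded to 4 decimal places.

Answer: -3.6000 0.2000

Derivation:
Initial: x=-8.0000 theta=0.2000
After 1 (propagate distance d=22): x=-3.6000 theta=0.2000
Rounded to 4 decimal places: x = -3.6000, theta = 0.2000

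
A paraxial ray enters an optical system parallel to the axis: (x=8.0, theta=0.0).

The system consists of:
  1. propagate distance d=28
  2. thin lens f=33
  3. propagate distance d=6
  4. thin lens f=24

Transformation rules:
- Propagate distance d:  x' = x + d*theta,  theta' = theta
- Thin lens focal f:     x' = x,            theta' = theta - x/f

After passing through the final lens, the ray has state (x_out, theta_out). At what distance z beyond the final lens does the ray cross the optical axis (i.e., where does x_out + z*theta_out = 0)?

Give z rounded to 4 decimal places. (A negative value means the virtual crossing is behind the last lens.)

Initial: x=8.0000 theta=0.0000
After 1 (propagate distance d=28): x=8.0000 theta=0.0000
After 2 (thin lens f=33): x=8.0000 theta=-8/33 (≈-0.2424)
After 3 (propagate distance d=6): x=72/11 (≈6.5455) theta=-8/33 (≈-0.2424)
After 4 (thin lens f=24): x=72/11 (≈6.5455) theta=-17/33 (≈-0.5152)
z_focus = -x_out/theta_out = -(72/11)/(-17/33) = 216/17 ≈ 12.7059
Rounded to 4 decimal places: z = 12.7059

Answer: 12.7059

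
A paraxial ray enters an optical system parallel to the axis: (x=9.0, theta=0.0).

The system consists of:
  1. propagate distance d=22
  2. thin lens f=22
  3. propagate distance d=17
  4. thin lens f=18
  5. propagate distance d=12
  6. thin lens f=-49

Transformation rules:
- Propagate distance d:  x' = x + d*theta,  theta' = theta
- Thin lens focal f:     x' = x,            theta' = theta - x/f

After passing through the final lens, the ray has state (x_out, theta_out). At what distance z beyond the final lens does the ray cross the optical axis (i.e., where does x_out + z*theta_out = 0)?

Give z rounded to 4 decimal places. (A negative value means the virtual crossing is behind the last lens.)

Answer: -6.9414

Derivation:
Initial: x=9.0000 theta=0.0000
After 1 (propagate distance d=22): x=9.0000 theta=0.0000
After 2 (thin lens f=22): x=9.0000 theta=-9/22 (≈-0.4091)
After 3 (propagate distance d=17): x=45/22 (≈2.0455) theta=-9/22 (≈-0.4091)
After 4 (thin lens f=18): x=45/22 (≈2.0455) theta=-23/44 (≈-0.5227)
After 5 (propagate distance d=12): x=-93/22 (≈-4.2273) theta=-23/44 (≈-0.5227)
After 6 (thin lens f=-49): x=-93/22 (≈-4.2273) theta=-1313/2156 (≈-0.6090)
z_focus = -x_out/theta_out = -(-93/22)/(-1313/2156) = -9114/1313 ≈ -6.9414
Rounded to 4 decimal places: z = -6.9414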